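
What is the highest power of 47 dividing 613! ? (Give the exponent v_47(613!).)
v_47(613!) = 13

Legendre's formula: v_p(n!) = Σ_{k ≥ 1} ⌊n / p^k⌋. For p = 47, n = 613, the terms are:
  ⌊613/47^1⌋ = ⌊613/47⌋ = 13
(the next term ⌊613/47^2⌋ = 0, terminating the sum). Summing: v_47(613!) = 13 = 13.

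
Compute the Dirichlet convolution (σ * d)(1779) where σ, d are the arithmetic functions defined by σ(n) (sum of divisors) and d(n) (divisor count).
(σ * d)(1779) = 3576

Divisors of 1779: [1, 3, 593, 1779]. For each d | 1779:
  d = 1: σ(1) · d(1779/1) = 1 · 4 = 4
  d = 3: σ(3) · d(1779/3) = 4 · 2 = 8
  d = 593: σ(593) · d(1779/593) = 594 · 2 = 1188
  d = 1779: σ(1779) · d(1779/1779) = 2376 · 1 = 2376
Summing: (σ * d)(1779) = 4 + 8 + 1188 + 2376 = 3576.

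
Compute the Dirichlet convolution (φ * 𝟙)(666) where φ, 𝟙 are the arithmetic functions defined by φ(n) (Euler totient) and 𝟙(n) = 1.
(φ * 𝟙)(666) = 666

Divisors of 666: [1, 2, 3, 6, 9, 18, 37, 74, 111, 222, 333, 666]. For each d | 666:
  d = 1: φ(1) · 𝟙(666/1) = 1 · 1 = 1
  d = 2: φ(2) · 𝟙(666/2) = 1 · 1 = 1
  d = 3: φ(3) · 𝟙(666/3) = 2 · 1 = 2
  d = 6: φ(6) · 𝟙(666/6) = 2 · 1 = 2
  d = 9: φ(9) · 𝟙(666/9) = 6 · 1 = 6
  d = 18: φ(18) · 𝟙(666/18) = 6 · 1 = 6
  d = 37: φ(37) · 𝟙(666/37) = 36 · 1 = 36
  d = 74: φ(74) · 𝟙(666/74) = 36 · 1 = 36
  d = 111: φ(111) · 𝟙(666/111) = 72 · 1 = 72
  d = 222: φ(222) · 𝟙(666/222) = 72 · 1 = 72
  d = 333: φ(333) · 𝟙(666/333) = 216 · 1 = 216
  d = 666: φ(666) · 𝟙(666/666) = 216 · 1 = 216
Summing: (φ * 𝟙)(666) = 1 + 1 + 2 + 2 + 6 + 6 + 36 + 36 + 72 + 72 + 216 + 216 = 666.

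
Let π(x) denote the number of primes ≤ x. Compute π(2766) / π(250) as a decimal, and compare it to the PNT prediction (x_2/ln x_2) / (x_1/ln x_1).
π(2766)/π(250) = 402/53 ≈ 7.5849;  PNT prediction ≈ 7.7083.

π(250) = 53 and π(2766) = 402, so π(2766)/π(250) ≈ 7.5849. The PNT-predicted ratio is (2766/ln(2766)) / (250/ln(250)) ≈ 7.7083. The two agree to within a few percent, as expected.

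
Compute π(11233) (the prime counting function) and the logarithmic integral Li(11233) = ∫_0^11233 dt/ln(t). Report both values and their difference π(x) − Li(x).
π(11233) = 1357;  Li(11233) ≈ 1379.15;  π(x) − Li(x) ≈ -22.15.

Direct count of primes ≤ 11233 gives π(11233) = 1357. Numerical evaluation of the logarithmic integral gives Li(11233) ≈ 1379.15. The difference π(x) − Li(x) ≈ -22.15 is typically negative for small/moderate x (Li(x) overestimates), though Littlewood's theorem shows this sign changes infinitely often.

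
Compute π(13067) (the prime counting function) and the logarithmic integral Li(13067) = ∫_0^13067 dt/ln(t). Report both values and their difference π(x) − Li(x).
π(13067) = 1556;  Li(13067) ≈ 1574.18;  π(x) − Li(x) ≈ -18.18.

Direct count of primes ≤ 13067 gives π(13067) = 1556. Numerical evaluation of the logarithmic integral gives Li(13067) ≈ 1574.18. The difference π(x) − Li(x) ≈ -18.18 is typically negative for small/moderate x (Li(x) overestimates), though Littlewood's theorem shows this sign changes infinitely often.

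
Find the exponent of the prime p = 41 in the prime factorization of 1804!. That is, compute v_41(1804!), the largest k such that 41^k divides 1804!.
v_41(1804!) = 45

Legendre's formula: v_p(n!) = Σ_{k ≥ 1} ⌊n / p^k⌋. For p = 41, n = 1804, the terms are:
  ⌊1804/41^1⌋ = ⌊1804/41⌋ = 44
  ⌊1804/41^2⌋ = ⌊1804/1681⌋ = 1
(the next term ⌊1804/41^3⌋ = 0, terminating the sum). Summing: v_41(1804!) = 44 + 1 = 45.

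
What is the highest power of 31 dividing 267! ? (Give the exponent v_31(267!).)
v_31(267!) = 8

Legendre's formula: v_p(n!) = Σ_{k ≥ 1} ⌊n / p^k⌋. For p = 31, n = 267, the terms are:
  ⌊267/31^1⌋ = ⌊267/31⌋ = 8
(the next term ⌊267/31^2⌋ = 0, terminating the sum). Summing: v_31(267!) = 8 = 8.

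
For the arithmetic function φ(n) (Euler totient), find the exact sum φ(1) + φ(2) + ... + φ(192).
Σ_{n ≤ 192} φ(n) = 11230

Compute φ(n) for each 1 ≤ n ≤ 192: φ(1) = 1, φ(2) = 1, φ(3) = 2, φ(4) = 2, φ(5) = 4, φ(6) = 2, φ(7) = 6, φ(8) = 4, φ(9) = 6, φ(10) = 4, φ(11) = 10, φ(12) = 4, φ(13) = 12, φ(14) = 6, φ(15) = 8, φ(16) = 8, φ(17) = 16, φ(18) = 6, φ(19) = 18, φ(20) = 8, φ(21) = 12, φ(22) = 10, φ(23) = 22, φ(24) = 8, φ(25) = 20, φ(26) = 12, φ(27) = 18, φ(28) = 12, φ(29) = 28, φ(30) = 8, φ(31) = 30, φ(32) = 16, φ(33) = 20, φ(34) = 16, φ(35) = 24, φ(36) = 12, φ(37) = 36, φ(38) = 18, φ(39) = 24, φ(40) = 16, φ(41) = 40, φ(42) = 12, φ(43) = 42, φ(44) = 20, φ(45) = 24, φ(46) = 22, φ(47) = 46, φ(48) = 16, φ(49) = 42, φ(50) = 20, φ(51) = 32, φ(52) = 24, φ(53) = 52, φ(54) = 18, φ(55) = 40, φ(56) = 24, φ(57) = 36, φ(58) = 28, φ(59) = 58, φ(60) = 16, φ(61) = 60, φ(62) = 30, φ(63) = 36, φ(64) = 32, φ(65) = 48, φ(66) = 20, φ(67) = 66, φ(68) = 32, φ(69) = 44, φ(70) = 24, φ(71) = 70, φ(72) = 24, φ(73) = 72, φ(74) = 36, φ(75) = 40, φ(76) = 36, φ(77) = 60, φ(78) = 24, φ(79) = 78, φ(80) = 32, φ(81) = 54, φ(82) = 40, φ(83) = 82, φ(84) = 24, φ(85) = 64, φ(86) = 42, φ(87) = 56, φ(88) = 40, φ(89) = 88, φ(90) = 24, φ(91) = 72, φ(92) = 44, φ(93) = 60, φ(94) = 46, φ(95) = 72, φ(96) = 32, φ(97) = 96, φ(98) = 42, φ(99) = 60, φ(100) = 40, φ(101) = 100, φ(102) = 32, φ(103) = 102, φ(104) = 48, φ(105) = 48, φ(106) = 52, φ(107) = 106, φ(108) = 36, φ(109) = 108, φ(110) = 40, φ(111) = 72, φ(112) = 48, φ(113) = 112, φ(114) = 36, φ(115) = 88, φ(116) = 56, φ(117) = 72, φ(118) = 58, φ(119) = 96, φ(120) = 32, φ(121) = 110, φ(122) = 60, φ(123) = 80, φ(124) = 60, φ(125) = 100, φ(126) = 36, φ(127) = 126, φ(128) = 64, φ(129) = 84, φ(130) = 48, φ(131) = 130, φ(132) = 40, φ(133) = 108, φ(134) = 66, φ(135) = 72, φ(136) = 64, φ(137) = 136, φ(138) = 44, φ(139) = 138, φ(140) = 48, φ(141) = 92, φ(142) = 70, φ(143) = 120, φ(144) = 48, φ(145) = 112, φ(146) = 72, φ(147) = 84, φ(148) = 72, φ(149) = 148, φ(150) = 40, φ(151) = 150, φ(152) = 72, φ(153) = 96, φ(154) = 60, φ(155) = 120, φ(156) = 48, φ(157) = 156, φ(158) = 78, φ(159) = 104, φ(160) = 64, φ(161) = 132, φ(162) = 54, φ(163) = 162, φ(164) = 80, φ(165) = 80, φ(166) = 82, φ(167) = 166, φ(168) = 48, φ(169) = 156, φ(170) = 64, φ(171) = 108, φ(172) = 84, φ(173) = 172, φ(174) = 56, φ(175) = 120, φ(176) = 80, φ(177) = 116, φ(178) = 88, φ(179) = 178, φ(180) = 48, φ(181) = 180, φ(182) = 72, φ(183) = 120, φ(184) = 88, φ(185) = 144, φ(186) = 60, φ(187) = 160, φ(188) = 92, φ(189) = 108, φ(190) = 72, φ(191) = 190, φ(192) = 64. Summing all 192 values: 11230. (Average order: Σ_{n ≤ x} φ(n) ~ (3/π²) x². For x = 192, (3/π²)·192² ≈ 11205.31.)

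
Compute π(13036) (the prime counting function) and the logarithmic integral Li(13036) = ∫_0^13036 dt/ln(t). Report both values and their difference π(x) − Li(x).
π(13036) = 1552;  Li(13036) ≈ 1570.91;  π(x) − Li(x) ≈ -18.91.

Direct count of primes ≤ 13036 gives π(13036) = 1552. Numerical evaluation of the logarithmic integral gives Li(13036) ≈ 1570.91. The difference π(x) − Li(x) ≈ -18.91 is typically negative for small/moderate x (Li(x) overestimates), though Littlewood's theorem shows this sign changes infinitely often.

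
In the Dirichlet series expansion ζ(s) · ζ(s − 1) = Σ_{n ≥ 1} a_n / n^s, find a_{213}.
σ(213) = 288

In the product (Σ m^0/m^s)(Σ k / k^s) = Σ (Σ_{d | n} d) / n^s, the coefficient of 1/n^s is σ(n) = Σ_{d | n} d. For n = 213, divisors are [1, 3, 71, 213]; summing: σ(213) = 288.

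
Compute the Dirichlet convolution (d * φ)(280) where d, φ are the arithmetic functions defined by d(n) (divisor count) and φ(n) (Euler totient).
(d * φ)(280) = 720

Divisors of 280: [1, 2, 4, 5, 7, 8, 10, 14, 20, 28, 35, 40, 56, 70, 140, 280]. For each d | 280:
  d = 1: d(1) · φ(280/1) = 1 · 96 = 96
  d = 2: d(2) · φ(280/2) = 2 · 48 = 96
  d = 4: d(4) · φ(280/4) = 3 · 24 = 72
  d = 5: d(5) · φ(280/5) = 2 · 24 = 48
  d = 7: d(7) · φ(280/7) = 2 · 16 = 32
  d = 8: d(8) · φ(280/8) = 4 · 24 = 96
  d = 10: d(10) · φ(280/10) = 4 · 12 = 48
  d = 14: d(14) · φ(280/14) = 4 · 8 = 32
  d = 20: d(20) · φ(280/20) = 6 · 6 = 36
  d = 28: d(28) · φ(280/28) = 6 · 4 = 24
  d = 35: d(35) · φ(280/35) = 4 · 4 = 16
  d = 40: d(40) · φ(280/40) = 8 · 6 = 48
  d = 56: d(56) · φ(280/56) = 8 · 4 = 32
  d = 70: d(70) · φ(280/70) = 8 · 2 = 16
  d = 140: d(140) · φ(280/140) = 12 · 1 = 12
  d = 280: d(280) · φ(280/280) = 16 · 1 = 16
Summing: (d * φ)(280) = 96 + 96 + 72 + 48 + 32 + 96 + 48 + 32 + 36 + 24 + 16 + 48 + 32 + 16 + 12 + 16 = 720.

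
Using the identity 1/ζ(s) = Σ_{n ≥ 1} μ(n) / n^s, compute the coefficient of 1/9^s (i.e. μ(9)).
μ(9) = 0

Factor n = 9 = 3^2. μ(n) = 0 if any exponent ≥ 2 (not squarefree); otherwise μ(n) = (−1)^{ω(n)} where ω(n) is the number of distinct prime factors. Applying: μ(9) = 0.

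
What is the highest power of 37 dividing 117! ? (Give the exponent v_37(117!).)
v_37(117!) = 3

Legendre's formula: v_p(n!) = Σ_{k ≥ 1} ⌊n / p^k⌋. For p = 37, n = 117, the terms are:
  ⌊117/37^1⌋ = ⌊117/37⌋ = 3
(the next term ⌊117/37^2⌋ = 0, terminating the sum). Summing: v_37(117!) = 3 = 3.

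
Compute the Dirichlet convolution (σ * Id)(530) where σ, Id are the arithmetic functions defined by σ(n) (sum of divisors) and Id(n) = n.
(σ * Id)(530) = 5885

Divisors of 530: [1, 2, 5, 10, 53, 106, 265, 530]. For each d | 530:
  d = 1: σ(1) · Id(530/1) = 1 · 530 = 530
  d = 2: σ(2) · Id(530/2) = 3 · 265 = 795
  d = 5: σ(5) · Id(530/5) = 6 · 106 = 636
  d = 10: σ(10) · Id(530/10) = 18 · 53 = 954
  d = 53: σ(53) · Id(530/53) = 54 · 10 = 540
  d = 106: σ(106) · Id(530/106) = 162 · 5 = 810
  d = 265: σ(265) · Id(530/265) = 324 · 2 = 648
  d = 530: σ(530) · Id(530/530) = 972 · 1 = 972
Summing: (σ * Id)(530) = 530 + 795 + 636 + 954 + 540 + 810 + 648 + 972 = 5885.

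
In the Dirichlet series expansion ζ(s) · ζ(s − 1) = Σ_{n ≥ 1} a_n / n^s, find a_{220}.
σ(220) = 504

In the product (Σ m^0/m^s)(Σ k / k^s) = Σ (Σ_{d | n} d) / n^s, the coefficient of 1/n^s is σ(n) = Σ_{d | n} d. For n = 220, divisors are [1, 2, 4, 5, 10, 11, 20, 22, 44, 55, 110, 220]; summing: σ(220) = 504.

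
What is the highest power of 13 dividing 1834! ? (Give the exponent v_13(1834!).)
v_13(1834!) = 151

Legendre's formula: v_p(n!) = Σ_{k ≥ 1} ⌊n / p^k⌋. For p = 13, n = 1834, the terms are:
  ⌊1834/13^1⌋ = ⌊1834/13⌋ = 141
  ⌊1834/13^2⌋ = ⌊1834/169⌋ = 10
(the next term ⌊1834/13^3⌋ = 0, terminating the sum). Summing: v_13(1834!) = 141 + 10 = 151.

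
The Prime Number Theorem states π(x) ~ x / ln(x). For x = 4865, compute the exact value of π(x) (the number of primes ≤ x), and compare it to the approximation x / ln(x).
π(4865) = 651;  x/ln(x) ≈ 573.04;  relative error ≈ 11.98%.

Directly count primes up to 4865: π(4865) = 651. The PNT approximation gives 4865/ln(4865) ≈ 4865/8.48982 ≈ 573.04. Relative error (π(x) − x/ln(x)) / π(x) ≈ 11.98%; the approximation is known to undercount slightly (Li(x) is a better estimate).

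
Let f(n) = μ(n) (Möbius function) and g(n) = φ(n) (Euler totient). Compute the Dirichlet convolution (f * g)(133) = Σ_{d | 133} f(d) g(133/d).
(μ * φ)(133) = 85

Divisors of 133: [1, 7, 19, 133]. For each d | 133:
  d = 1: μ(1) · φ(133/1) = 1 · 108 = 108
  d = 7: μ(7) · φ(133/7) = -1 · 18 = -18
  d = 19: μ(19) · φ(133/19) = -1 · 6 = -6
  d = 133: μ(133) · φ(133/133) = 1 · 1 = 1
Summing: (μ * φ)(133) = 108 + -18 + -6 + 1 = 85.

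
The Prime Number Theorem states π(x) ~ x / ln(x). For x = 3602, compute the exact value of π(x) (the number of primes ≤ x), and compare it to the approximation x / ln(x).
π(3602) = 503;  x/ln(x) ≈ 439.85;  relative error ≈ 12.56%.

Directly count primes up to 3602: π(3602) = 503. The PNT approximation gives 3602/ln(3602) ≈ 3602/8.18924 ≈ 439.85. Relative error (π(x) − x/ln(x)) / π(x) ≈ 12.56%; the approximation is known to undercount slightly (Li(x) is a better estimate).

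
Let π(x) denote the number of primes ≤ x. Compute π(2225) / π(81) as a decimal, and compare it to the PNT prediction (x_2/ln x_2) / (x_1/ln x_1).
π(2225)/π(81) = 331/22 ≈ 15.0455;  PNT prediction ≈ 15.6616.

π(81) = 22 and π(2225) = 331, so π(2225)/π(81) ≈ 15.0455. The PNT-predicted ratio is (2225/ln(2225)) / (81/ln(81)) ≈ 15.6616. The two agree to within a few percent, as expected.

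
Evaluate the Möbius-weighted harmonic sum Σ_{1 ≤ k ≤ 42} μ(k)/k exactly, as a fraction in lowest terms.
Σ μ(k)/k = 347318490451/152125131763605

Values of μ(k) for 1 ≤ k ≤ 42: μ(1) = 1, μ(2) = -1, μ(3) = -1, μ(5) = -1, μ(6) = 1, μ(7) = -1, μ(10) = 1, μ(11) = -1, μ(13) = -1, μ(14) = 1, μ(15) = 1, μ(17) = -1, μ(19) = -1, μ(21) = 1, μ(22) = 1, μ(23) = -1, μ(26) = 1, μ(29) = -1, μ(30) = -1, μ(31) = -1, μ(33) = 1, μ(34) = 1, μ(35) = 1, μ(37) = -1, μ(38) = 1, μ(39) = 1, μ(41) = -1, μ(42) = -1, with μ = 0 on non-squarefree integers. Summing μ(k)/k for k where μ(k) ≠ 0 gives 347318490451/152125131763605 ≈ 0.0023. (PNT ⟺ this sum → 0 as n → ∞.)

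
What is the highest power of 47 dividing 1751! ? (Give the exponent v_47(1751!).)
v_47(1751!) = 37

Legendre's formula: v_p(n!) = Σ_{k ≥ 1} ⌊n / p^k⌋. For p = 47, n = 1751, the terms are:
  ⌊1751/47^1⌋ = ⌊1751/47⌋ = 37
(the next term ⌊1751/47^2⌋ = 0, terminating the sum). Summing: v_47(1751!) = 37 = 37.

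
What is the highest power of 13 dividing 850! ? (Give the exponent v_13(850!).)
v_13(850!) = 70

Legendre's formula: v_p(n!) = Σ_{k ≥ 1} ⌊n / p^k⌋. For p = 13, n = 850, the terms are:
  ⌊850/13^1⌋ = ⌊850/13⌋ = 65
  ⌊850/13^2⌋ = ⌊850/169⌋ = 5
(the next term ⌊850/13^3⌋ = 0, terminating the sum). Summing: v_13(850!) = 65 + 5 = 70.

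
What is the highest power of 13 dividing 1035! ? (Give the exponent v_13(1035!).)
v_13(1035!) = 85

Legendre's formula: v_p(n!) = Σ_{k ≥ 1} ⌊n / p^k⌋. For p = 13, n = 1035, the terms are:
  ⌊1035/13^1⌋ = ⌊1035/13⌋ = 79
  ⌊1035/13^2⌋ = ⌊1035/169⌋ = 6
(the next term ⌊1035/13^3⌋ = 0, terminating the sum). Summing: v_13(1035!) = 79 + 6 = 85.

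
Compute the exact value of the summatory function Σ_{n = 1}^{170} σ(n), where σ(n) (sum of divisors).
Σ_{n ≤ 170} σ(n) = 23862

Compute σ(n) for each 1 ≤ n ≤ 170: σ(1) = 1, σ(2) = 3, σ(3) = 4, σ(4) = 7, σ(5) = 6, σ(6) = 12, σ(7) = 8, σ(8) = 15, σ(9) = 13, σ(10) = 18, σ(11) = 12, σ(12) = 28, σ(13) = 14, σ(14) = 24, σ(15) = 24, σ(16) = 31, σ(17) = 18, σ(18) = 39, σ(19) = 20, σ(20) = 42, σ(21) = 32, σ(22) = 36, σ(23) = 24, σ(24) = 60, σ(25) = 31, σ(26) = 42, σ(27) = 40, σ(28) = 56, σ(29) = 30, σ(30) = 72, σ(31) = 32, σ(32) = 63, σ(33) = 48, σ(34) = 54, σ(35) = 48, σ(36) = 91, σ(37) = 38, σ(38) = 60, σ(39) = 56, σ(40) = 90, σ(41) = 42, σ(42) = 96, σ(43) = 44, σ(44) = 84, σ(45) = 78, σ(46) = 72, σ(47) = 48, σ(48) = 124, σ(49) = 57, σ(50) = 93, σ(51) = 72, σ(52) = 98, σ(53) = 54, σ(54) = 120, σ(55) = 72, σ(56) = 120, σ(57) = 80, σ(58) = 90, σ(59) = 60, σ(60) = 168, σ(61) = 62, σ(62) = 96, σ(63) = 104, σ(64) = 127, σ(65) = 84, σ(66) = 144, σ(67) = 68, σ(68) = 126, σ(69) = 96, σ(70) = 144, σ(71) = 72, σ(72) = 195, σ(73) = 74, σ(74) = 114, σ(75) = 124, σ(76) = 140, σ(77) = 96, σ(78) = 168, σ(79) = 80, σ(80) = 186, σ(81) = 121, σ(82) = 126, σ(83) = 84, σ(84) = 224, σ(85) = 108, σ(86) = 132, σ(87) = 120, σ(88) = 180, σ(89) = 90, σ(90) = 234, σ(91) = 112, σ(92) = 168, σ(93) = 128, σ(94) = 144, σ(95) = 120, σ(96) = 252, σ(97) = 98, σ(98) = 171, σ(99) = 156, σ(100) = 217, σ(101) = 102, σ(102) = 216, σ(103) = 104, σ(104) = 210, σ(105) = 192, σ(106) = 162, σ(107) = 108, σ(108) = 280, σ(109) = 110, σ(110) = 216, σ(111) = 152, σ(112) = 248, σ(113) = 114, σ(114) = 240, σ(115) = 144, σ(116) = 210, σ(117) = 182, σ(118) = 180, σ(119) = 144, σ(120) = 360, σ(121) = 133, σ(122) = 186, σ(123) = 168, σ(124) = 224, σ(125) = 156, σ(126) = 312, σ(127) = 128, σ(128) = 255, σ(129) = 176, σ(130) = 252, σ(131) = 132, σ(132) = 336, σ(133) = 160, σ(134) = 204, σ(135) = 240, σ(136) = 270, σ(137) = 138, σ(138) = 288, σ(139) = 140, σ(140) = 336, σ(141) = 192, σ(142) = 216, σ(143) = 168, σ(144) = 403, σ(145) = 180, σ(146) = 222, σ(147) = 228, σ(148) = 266, σ(149) = 150, σ(150) = 372, σ(151) = 152, σ(152) = 300, σ(153) = 234, σ(154) = 288, σ(155) = 192, σ(156) = 392, σ(157) = 158, σ(158) = 240, σ(159) = 216, σ(160) = 378, σ(161) = 192, σ(162) = 363, σ(163) = 164, σ(164) = 294, σ(165) = 288, σ(166) = 252, σ(167) = 168, σ(168) = 480, σ(169) = 183, σ(170) = 324. Summing all 170 values: 23862. (Average order: Σ_{n ≤ x} σ(n) ~ (π²/12) x². For x = 170, (π²/12)·170² ≈ 23769.30.)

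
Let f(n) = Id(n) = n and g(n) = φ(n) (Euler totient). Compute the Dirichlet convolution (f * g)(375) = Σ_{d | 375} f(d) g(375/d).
(Id * φ)(375) = 2125

Divisors of 375: [1, 3, 5, 15, 25, 75, 125, 375]. For each d | 375:
  d = 1: Id(1) · φ(375/1) = 1 · 200 = 200
  d = 3: Id(3) · φ(375/3) = 3 · 100 = 300
  d = 5: Id(5) · φ(375/5) = 5 · 40 = 200
  d = 15: Id(15) · φ(375/15) = 15 · 20 = 300
  d = 25: Id(25) · φ(375/25) = 25 · 8 = 200
  d = 75: Id(75) · φ(375/75) = 75 · 4 = 300
  d = 125: Id(125) · φ(375/125) = 125 · 2 = 250
  d = 375: Id(375) · φ(375/375) = 375 · 1 = 375
Summing: (Id * φ)(375) = 200 + 300 + 200 + 300 + 200 + 300 + 250 + 375 = 2125.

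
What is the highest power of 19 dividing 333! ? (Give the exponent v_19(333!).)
v_19(333!) = 17

Legendre's formula: v_p(n!) = Σ_{k ≥ 1} ⌊n / p^k⌋. For p = 19, n = 333, the terms are:
  ⌊333/19^1⌋ = ⌊333/19⌋ = 17
(the next term ⌊333/19^2⌋ = 0, terminating the sum). Summing: v_19(333!) = 17 = 17.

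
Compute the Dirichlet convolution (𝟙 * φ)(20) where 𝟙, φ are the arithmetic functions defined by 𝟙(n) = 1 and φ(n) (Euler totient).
(𝟙 * φ)(20) = 20

Divisors of 20: [1, 2, 4, 5, 10, 20]. For each d | 20:
  d = 1: 𝟙(1) · φ(20/1) = 1 · 8 = 8
  d = 2: 𝟙(2) · φ(20/2) = 1 · 4 = 4
  d = 4: 𝟙(4) · φ(20/4) = 1 · 4 = 4
  d = 5: 𝟙(5) · φ(20/5) = 1 · 2 = 2
  d = 10: 𝟙(10) · φ(20/10) = 1 · 1 = 1
  d = 20: 𝟙(20) · φ(20/20) = 1 · 1 = 1
Summing: (𝟙 * φ)(20) = 8 + 4 + 4 + 2 + 1 + 1 = 20.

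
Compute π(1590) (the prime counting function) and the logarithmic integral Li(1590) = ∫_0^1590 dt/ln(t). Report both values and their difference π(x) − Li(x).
π(1590) = 250;  Li(1590) ≈ 260.07;  π(x) − Li(x) ≈ -10.07.

Direct count of primes ≤ 1590 gives π(1590) = 250. Numerical evaluation of the logarithmic integral gives Li(1590) ≈ 260.07. The difference π(x) − Li(x) ≈ -10.07 is typically negative for small/moderate x (Li(x) overestimates), though Littlewood's theorem shows this sign changes infinitely often.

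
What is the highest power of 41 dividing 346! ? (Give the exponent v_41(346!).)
v_41(346!) = 8

Legendre's formula: v_p(n!) = Σ_{k ≥ 1} ⌊n / p^k⌋. For p = 41, n = 346, the terms are:
  ⌊346/41^1⌋ = ⌊346/41⌋ = 8
(the next term ⌊346/41^2⌋ = 0, terminating the sum). Summing: v_41(346!) = 8 = 8.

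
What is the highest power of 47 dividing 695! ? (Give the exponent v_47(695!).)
v_47(695!) = 14

Legendre's formula: v_p(n!) = Σ_{k ≥ 1} ⌊n / p^k⌋. For p = 47, n = 695, the terms are:
  ⌊695/47^1⌋ = ⌊695/47⌋ = 14
(the next term ⌊695/47^2⌋ = 0, terminating the sum). Summing: v_47(695!) = 14 = 14.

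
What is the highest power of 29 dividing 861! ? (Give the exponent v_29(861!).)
v_29(861!) = 30

Legendre's formula: v_p(n!) = Σ_{k ≥ 1} ⌊n / p^k⌋. For p = 29, n = 861, the terms are:
  ⌊861/29^1⌋ = ⌊861/29⌋ = 29
  ⌊861/29^2⌋ = ⌊861/841⌋ = 1
(the next term ⌊861/29^3⌋ = 0, terminating the sum). Summing: v_29(861!) = 29 + 1 = 30.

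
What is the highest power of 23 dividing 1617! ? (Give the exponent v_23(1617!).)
v_23(1617!) = 73

Legendre's formula: v_p(n!) = Σ_{k ≥ 1} ⌊n / p^k⌋. For p = 23, n = 1617, the terms are:
  ⌊1617/23^1⌋ = ⌊1617/23⌋ = 70
  ⌊1617/23^2⌋ = ⌊1617/529⌋ = 3
(the next term ⌊1617/23^3⌋ = 0, terminating the sum). Summing: v_23(1617!) = 70 + 3 = 73.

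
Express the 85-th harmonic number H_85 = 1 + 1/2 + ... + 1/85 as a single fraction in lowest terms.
H_85 = 3689819414629973415931738804725211919/734184632222154704090370027645633600

Direct summation: H_85 = 1 + 1/2 + ... + 1/85. The least common denominator is lcm(1, ..., 85) = 8076030954443701744994070304101969600; over this denominator the numerator is 8076030954443701744994070304101969600 + 4038015477221850872497035152050984800 + 2692010318147900581664690101367323200 + 2019007738610925436248517576025492400 + 1615206190888740348998814060820393920 + 1346005159073950290832345050683661600 + 1153718707777671677856295757728852800 + 1009503869305462718124258788012746200 + 897336772715966860554896700455774400 + 807603095444370174499407030410196960 + 734184632222154704090370027645633600 + 673002579536975145416172525341830800 + 621233150341823211153390023392459200 + 576859353888835838928147878864426400 + 538402063629580116332938020273464640 + 504751934652731359062129394006373100 + 475060644379041279117298253182468800 + 448668386357983430277448350227887200 + 425054260760194828683898437057998400 + 403801547722185087249703515205098480 + 384572902592557225952098585909617600 + 367092316111077352045185013822816800 + 351131780627987032391046534960955200 + 336501289768487572708086262670915400 + 323041238177748069799762812164078784 + 310616575170911605576695011696229600 + 299112257571988953518298900151924800 + 288429676944417919464073939432213200 + 278483826015300060172209320831102400 + 269201031814790058166469010136732320 + 260517127562700056290131300132321600 + 252375967326365679531064697003186550 + 244728210740718234696790009215211200 + 237530322189520639558649126591234400 + 230743741555534335571259151545770560 + 224334193178991715138724175113943600 + 218271106876856803918758656867620800 + 212527130380097414341949218528999200 + 207077716780607737051130007797486400 + 201900773861092543624851757602549240 + 196976364742529310853513909856145600 + 192286451296278612976049292954808800 + 187814673359155854534745821025627200 + 183546158055538676022592506911408400 + 179467354543193372110979340091154880 + 175565890313993516195523267480477600 + 171830445839227696702001495831956800 + 168250644884243786354043131335457700 + 164816958253953096836613679675550400 + 161520619088874034899881406082039392 + 158353548126347093039099417727489600 + 155308287585455802788347505848114800 + 152377942536673617830076798190603200 + 149556128785994476759149450075962400 + 146836926444430940818074005529126720 + 144214838472208959732036969716106600 + 141684753586731609561299479019332800 + 139241913007650030086104660415551200 + 136881880583791554999899496679694400 + 134600515907395029083234505068366160 + 132393950072847569590066726296753600 + 130258563781350028145065650066160800 + 128190967530852408650699528636539200 + 126187983663182839765532348501593275 + 124246630068364642230678004678491840 + 122364105370359117348395004607605600 + 120537775439458234999911497076148800 + 118765161094760319779324563295617200 + 117043926875995677463682178320318400 + 115371870777767167785629575772885280 + 113746914851319742887240426818337600 + 112167096589495857569362087556971800 + 110630561019776736232795483617835200 + 109135553438428401959379328433810400 + 107680412725916023266587604054692928 + 106263565190048707170974609264499600 + 104883518888879243441481432520804800 + 103538858390303868525565003898743200 + 102228239929667110696127472203822400 + 100950386930546271812425878801274620 + 99704085857329651172766300050641600 + 98488182371264655426756954928072800 + 97301577764381948734868316916891200 + 96143225648139306488024646477404400 + 95012128875808255823459650636493760 = 40588013560929707575249126851977331109, so H_85 = 40588013560929707575249126851977331109/8076030954443701744994070304101969600; reducing by gcd(40588013560929707575249126851977331109, 8076030954443701744994070304101969600) = 11 gives 3689819414629973415931738804725211919/734184632222154704090370027645633600 ≈ 5.02574. (The PNT-adjacent estimate ln(85) + γ ≈ 5.01987 matches within O(1/n).)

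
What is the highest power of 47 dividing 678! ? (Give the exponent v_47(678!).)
v_47(678!) = 14

Legendre's formula: v_p(n!) = Σ_{k ≥ 1} ⌊n / p^k⌋. For p = 47, n = 678, the terms are:
  ⌊678/47^1⌋ = ⌊678/47⌋ = 14
(the next term ⌊678/47^2⌋ = 0, terminating the sum). Summing: v_47(678!) = 14 = 14.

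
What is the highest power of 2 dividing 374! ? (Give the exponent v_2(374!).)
v_2(374!) = 368

Legendre's formula: v_p(n!) = Σ_{k ≥ 1} ⌊n / p^k⌋. For p = 2, n = 374, the terms are:
  ⌊374/2^1⌋ = ⌊374/2⌋ = 187
  ⌊374/2^2⌋ = ⌊374/4⌋ = 93
  ⌊374/2^3⌋ = ⌊374/8⌋ = 46
  ⌊374/2^4⌋ = ⌊374/16⌋ = 23
  ⌊374/2^5⌋ = ⌊374/32⌋ = 11
  ⌊374/2^6⌋ = ⌊374/64⌋ = 5
  ⌊374/2^7⌋ = ⌊374/128⌋ = 2
  ⌊374/2^8⌋ = ⌊374/256⌋ = 1
(the next term ⌊374/2^9⌋ = 0, terminating the sum). Summing: v_2(374!) = 187 + 93 + 46 + 23 + 11 + 5 + 2 + 1 = 368.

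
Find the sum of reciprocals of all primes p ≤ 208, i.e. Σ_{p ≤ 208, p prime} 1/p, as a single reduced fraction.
Σ 1/p = 15202313841027497739047080375538859939135227730139536997746371469607707132833646367/7799922041683461553249199106329813876687996789903550945093032474868511536164700810

π(208) = 46, so the primes ≤ 208 are [2, 3, 5, 7, 11, 13, 17, 19, 23, 29, 31, 37, 41, 43, 47, 53, 59, 61, 67, 71, 73, 79, 83, 89, 97, 101, 103, 107, 109, 113, 127, 131, 137, 139, 149, 151, 157, 163, 167, 173, 179, 181, 191, 193, 197, 199]. Summing 1/p over these primes: 15202313841027497739047080375538859939135227730139536997746371469607707132833646367/7799922041683461553249199106329813876687996789903550945093032474868511536164700810 ≈ 1.9490. Mertens estimate ln ln(208) + 0.2615 ≈ 1.9363.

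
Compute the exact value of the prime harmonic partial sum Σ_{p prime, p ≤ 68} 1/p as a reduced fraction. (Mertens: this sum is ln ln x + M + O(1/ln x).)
Σ 1/p = 13585328068403621603022853/7858321551080267055879090

π(68) = 19, so the primes ≤ 68 are [2, 3, 5, 7, 11, 13, 17, 19, 23, 29, 31, 37, 41, 43, 47, 53, 59, 61, 67]. Summing 1/p over these primes: 13585328068403621603022853/7858321551080267055879090 ≈ 1.7288. Mertens estimate ln ln(68) + 0.2615 ≈ 1.7012.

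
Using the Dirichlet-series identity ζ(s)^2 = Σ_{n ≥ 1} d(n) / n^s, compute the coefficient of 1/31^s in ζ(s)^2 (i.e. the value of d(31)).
d(31) = 2

ζ(s)^2 = (Σ 1/m^s)(Σ 1/k^s). The coefficient of 1/n^s in the product is the number of ordered pairs (m, k) with mk = n, which equals d(n). For n = 31, divisors are [1, 31], so d(31) = 2.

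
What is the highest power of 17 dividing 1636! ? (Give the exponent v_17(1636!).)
v_17(1636!) = 101

Legendre's formula: v_p(n!) = Σ_{k ≥ 1} ⌊n / p^k⌋. For p = 17, n = 1636, the terms are:
  ⌊1636/17^1⌋ = ⌊1636/17⌋ = 96
  ⌊1636/17^2⌋ = ⌊1636/289⌋ = 5
(the next term ⌊1636/17^3⌋ = 0, terminating the sum). Summing: v_17(1636!) = 96 + 5 = 101.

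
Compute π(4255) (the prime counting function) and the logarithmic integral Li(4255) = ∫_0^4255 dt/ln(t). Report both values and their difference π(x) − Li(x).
π(4255) = 583;  Li(4255) ≈ 595.99;  π(x) − Li(x) ≈ -12.99.

Direct count of primes ≤ 4255 gives π(4255) = 583. Numerical evaluation of the logarithmic integral gives Li(4255) ≈ 595.99. The difference π(x) − Li(x) ≈ -12.99 is typically negative for small/moderate x (Li(x) overestimates), though Littlewood's theorem shows this sign changes infinitely often.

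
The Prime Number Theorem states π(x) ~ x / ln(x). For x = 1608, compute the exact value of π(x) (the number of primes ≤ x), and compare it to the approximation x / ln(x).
π(1608) = 253;  x/ln(x) ≈ 217.81;  relative error ≈ 13.91%.

Directly count primes up to 1608: π(1608) = 253. The PNT approximation gives 1608/ln(1608) ≈ 1608/7.38275 ≈ 217.81. Relative error (π(x) − x/ln(x)) / π(x) ≈ 13.91%; the approximation is known to undercount slightly (Li(x) is a better estimate).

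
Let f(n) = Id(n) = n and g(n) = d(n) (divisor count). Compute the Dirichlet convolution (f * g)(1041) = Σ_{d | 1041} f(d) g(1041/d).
(Id * d)(1041) = 1745

Divisors of 1041: [1, 3, 347, 1041]. For each d | 1041:
  d = 1: Id(1) · d(1041/1) = 1 · 4 = 4
  d = 3: Id(3) · d(1041/3) = 3 · 2 = 6
  d = 347: Id(347) · d(1041/347) = 347 · 2 = 694
  d = 1041: Id(1041) · d(1041/1041) = 1041 · 1 = 1041
Summing: (Id * d)(1041) = 4 + 6 + 694 + 1041 = 1745.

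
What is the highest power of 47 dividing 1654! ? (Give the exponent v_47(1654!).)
v_47(1654!) = 35

Legendre's formula: v_p(n!) = Σ_{k ≥ 1} ⌊n / p^k⌋. For p = 47, n = 1654, the terms are:
  ⌊1654/47^1⌋ = ⌊1654/47⌋ = 35
(the next term ⌊1654/47^2⌋ = 0, terminating the sum). Summing: v_47(1654!) = 35 = 35.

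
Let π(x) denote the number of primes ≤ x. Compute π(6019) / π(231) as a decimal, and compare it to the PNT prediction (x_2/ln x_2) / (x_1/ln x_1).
π(6019)/π(231) = 785/50 ≈ 15.7000;  PNT prediction ≈ 16.2949.

π(231) = 50 and π(6019) = 785, so π(6019)/π(231) ≈ 15.7000. The PNT-predicted ratio is (6019/ln(6019)) / (231/ln(231)) ≈ 16.2949. The two agree to within a few percent, as expected.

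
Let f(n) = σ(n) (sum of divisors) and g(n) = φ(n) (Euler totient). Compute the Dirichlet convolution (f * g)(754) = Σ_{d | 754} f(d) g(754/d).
(σ * φ)(754) = 6032

Divisors of 754: [1, 2, 13, 26, 29, 58, 377, 754]. For each d | 754:
  d = 1: σ(1) · φ(754/1) = 1 · 336 = 336
  d = 2: σ(2) · φ(754/2) = 3 · 336 = 1008
  d = 13: σ(13) · φ(754/13) = 14 · 28 = 392
  d = 26: σ(26) · φ(754/26) = 42 · 28 = 1176
  d = 29: σ(29) · φ(754/29) = 30 · 12 = 360
  d = 58: σ(58) · φ(754/58) = 90 · 12 = 1080
  d = 377: σ(377) · φ(754/377) = 420 · 1 = 420
  d = 754: σ(754) · φ(754/754) = 1260 · 1 = 1260
Summing: (σ * φ)(754) = 336 + 1008 + 392 + 1176 + 360 + 1080 + 420 + 1260 = 6032.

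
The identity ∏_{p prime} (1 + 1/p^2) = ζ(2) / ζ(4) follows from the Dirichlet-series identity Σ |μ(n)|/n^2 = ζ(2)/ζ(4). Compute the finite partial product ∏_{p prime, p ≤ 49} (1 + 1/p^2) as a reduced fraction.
∏ = 101793085732936000000000/67237345888235944242129

The primes p ≤ 49 are [2, 3, 5, 7, 11, 13, 17, 19, 23, 29, 31, 37, 41, 43, 47]. For each, (1 + 1/p^2) = (p^2 + 1)/p^2. Multiplying these fractions over p ∈ [2, 3, 5, 7, 11, 13, 17, 19, 23, 29, 31, 37, 41, 43, 47] gives 101793085732936000000000/67237345888235944242129. (In the limit P → ∞ this tends to ζ(2)/ζ(4).)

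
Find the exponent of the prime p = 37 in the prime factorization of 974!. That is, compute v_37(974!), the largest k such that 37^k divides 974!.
v_37(974!) = 26

Legendre's formula: v_p(n!) = Σ_{k ≥ 1} ⌊n / p^k⌋. For p = 37, n = 974, the terms are:
  ⌊974/37^1⌋ = ⌊974/37⌋ = 26
(the next term ⌊974/37^2⌋ = 0, terminating the sum). Summing: v_37(974!) = 26 = 26.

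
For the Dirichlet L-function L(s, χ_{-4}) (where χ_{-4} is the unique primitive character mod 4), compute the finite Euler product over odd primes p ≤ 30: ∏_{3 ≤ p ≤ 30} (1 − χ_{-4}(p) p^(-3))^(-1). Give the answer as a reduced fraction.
∏ = 332738560088645051275/343395528292159193088

The odd primes p ≤ 30 are [3, 5, 7, 11, 13, 17, 19, 23, 29]. For each, χ(p) = 1 if p ≡ 1 mod 4, χ(p) = −1 if p ≡ 3 mod 4. Taking (1 − χ(p)/p^3)^(-1) = p^3/(p^3 − χ(p)): (1 − (-1)/3^3)^(-1) · (1 − (1)/5^3)^(-1) · (1 − (-1)/7^3)^(-1) · (1 − (-1)/11^3)^(-1) · (1 − (1)/13^3)^(-1) · (1 − (1)/17^3)^(-1) · (1 − (-1)/19^3)^(-1) · (1 − (-1)/23^3)^(-1) · (1 − (1)/29^3)^(-1) = 332738560088645051275/343395528292159193088.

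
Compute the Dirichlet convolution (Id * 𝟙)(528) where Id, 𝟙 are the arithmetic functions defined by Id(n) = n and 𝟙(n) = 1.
(Id * 𝟙)(528) = 1488

Divisors of 528: [1, 2, 3, 4, 6, 8, 11, 12, 16, 22, 24, 33, 44, 48, 66, 88, 132, 176, 264, 528]. For each d | 528:
  d = 1: Id(1) · 𝟙(528/1) = 1 · 1 = 1
  d = 2: Id(2) · 𝟙(528/2) = 2 · 1 = 2
  d = 3: Id(3) · 𝟙(528/3) = 3 · 1 = 3
  d = 4: Id(4) · 𝟙(528/4) = 4 · 1 = 4
  d = 6: Id(6) · 𝟙(528/6) = 6 · 1 = 6
  d = 8: Id(8) · 𝟙(528/8) = 8 · 1 = 8
  d = 11: Id(11) · 𝟙(528/11) = 11 · 1 = 11
  d = 12: Id(12) · 𝟙(528/12) = 12 · 1 = 12
  d = 16: Id(16) · 𝟙(528/16) = 16 · 1 = 16
  d = 22: Id(22) · 𝟙(528/22) = 22 · 1 = 22
  d = 24: Id(24) · 𝟙(528/24) = 24 · 1 = 24
  d = 33: Id(33) · 𝟙(528/33) = 33 · 1 = 33
  d = 44: Id(44) · 𝟙(528/44) = 44 · 1 = 44
  d = 48: Id(48) · 𝟙(528/48) = 48 · 1 = 48
  d = 66: Id(66) · 𝟙(528/66) = 66 · 1 = 66
  d = 88: Id(88) · 𝟙(528/88) = 88 · 1 = 88
  d = 132: Id(132) · 𝟙(528/132) = 132 · 1 = 132
  d = 176: Id(176) · 𝟙(528/176) = 176 · 1 = 176
  d = 264: Id(264) · 𝟙(528/264) = 264 · 1 = 264
  d = 528: Id(528) · 𝟙(528/528) = 528 · 1 = 528
Summing: (Id * 𝟙)(528) = 1 + 2 + 3 + 4 + 6 + 8 + 11 + 12 + 16 + 22 + 24 + 33 + 44 + 48 + 66 + 88 + 132 + 176 + 264 + 528 = 1488.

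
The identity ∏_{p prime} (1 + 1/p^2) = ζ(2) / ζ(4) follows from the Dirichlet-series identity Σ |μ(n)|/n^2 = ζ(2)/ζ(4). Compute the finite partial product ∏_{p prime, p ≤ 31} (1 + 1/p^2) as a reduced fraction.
∏ = 7292191856800000/4827887490090357

The primes p ≤ 31 are [2, 3, 5, 7, 11, 13, 17, 19, 23, 29, 31]. For each, (1 + 1/p^2) = (p^2 + 1)/p^2. Multiplying these fractions over p ∈ [2, 3, 5, 7, 11, 13, 17, 19, 23, 29, 31] gives 7292191856800000/4827887490090357. (In the limit P → ∞ this tends to ζ(2)/ζ(4).)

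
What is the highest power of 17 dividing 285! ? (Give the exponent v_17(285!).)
v_17(285!) = 16

Legendre's formula: v_p(n!) = Σ_{k ≥ 1} ⌊n / p^k⌋. For p = 17, n = 285, the terms are:
  ⌊285/17^1⌋ = ⌊285/17⌋ = 16
(the next term ⌊285/17^2⌋ = 0, terminating the sum). Summing: v_17(285!) = 16 = 16.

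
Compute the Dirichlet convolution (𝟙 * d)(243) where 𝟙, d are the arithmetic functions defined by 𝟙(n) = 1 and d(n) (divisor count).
(𝟙 * d)(243) = 21

Divisors of 243: [1, 3, 9, 27, 81, 243]. For each d | 243:
  d = 1: 𝟙(1) · d(243/1) = 1 · 6 = 6
  d = 3: 𝟙(3) · d(243/3) = 1 · 5 = 5
  d = 9: 𝟙(9) · d(243/9) = 1 · 4 = 4
  d = 27: 𝟙(27) · d(243/27) = 1 · 3 = 3
  d = 81: 𝟙(81) · d(243/81) = 1 · 2 = 2
  d = 243: 𝟙(243) · d(243/243) = 1 · 1 = 1
Summing: (𝟙 * d)(243) = 6 + 5 + 4 + 3 + 2 + 1 = 21.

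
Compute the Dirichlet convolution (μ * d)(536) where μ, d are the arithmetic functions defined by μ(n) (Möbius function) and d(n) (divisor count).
(μ * d)(536) = 1

Divisors of 536: [1, 2, 4, 8, 67, 134, 268, 536]. For each d | 536:
  d = 1: μ(1) · d(536/1) = 1 · 8 = 8
  d = 2: μ(2) · d(536/2) = -1 · 6 = -6
  d = 4: μ(4) · d(536/4) = 0 · 4 = 0
  d = 8: μ(8) · d(536/8) = 0 · 2 = 0
  d = 67: μ(67) · d(536/67) = -1 · 4 = -4
  d = 134: μ(134) · d(536/134) = 1 · 3 = 3
  d = 268: μ(268) · d(536/268) = 0 · 2 = 0
  d = 536: μ(536) · d(536/536) = 0 · 1 = 0
Summing: (μ * d)(536) = 8 + -6 + 0 + 0 + -4 + 3 + 0 + 0 = 1.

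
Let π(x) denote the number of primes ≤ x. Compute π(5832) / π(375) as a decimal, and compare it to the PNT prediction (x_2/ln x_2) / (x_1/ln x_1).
π(5832)/π(375) = 765/74 ≈ 10.3378;  PNT prediction ≈ 10.6302.

π(375) = 74 and π(5832) = 765, so π(5832)/π(375) ≈ 10.3378. The PNT-predicted ratio is (5832/ln(5832)) / (375/ln(375)) ≈ 10.6302. The two agree to within a few percent, as expected.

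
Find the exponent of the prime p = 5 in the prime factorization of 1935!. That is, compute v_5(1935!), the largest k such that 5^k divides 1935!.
v_5(1935!) = 482

Legendre's formula: v_p(n!) = Σ_{k ≥ 1} ⌊n / p^k⌋. For p = 5, n = 1935, the terms are:
  ⌊1935/5^1⌋ = ⌊1935/5⌋ = 387
  ⌊1935/5^2⌋ = ⌊1935/25⌋ = 77
  ⌊1935/5^3⌋ = ⌊1935/125⌋ = 15
  ⌊1935/5^4⌋ = ⌊1935/625⌋ = 3
(the next term ⌊1935/5^5⌋ = 0, terminating the sum). Summing: v_5(1935!) = 387 + 77 + 15 + 3 = 482.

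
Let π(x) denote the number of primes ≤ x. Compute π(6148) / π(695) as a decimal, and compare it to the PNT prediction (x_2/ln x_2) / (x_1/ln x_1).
π(6148)/π(695) = 801/125 ≈ 6.4080;  PNT prediction ≈ 6.6355.

π(695) = 125 and π(6148) = 801, so π(6148)/π(695) ≈ 6.4080. The PNT-predicted ratio is (6148/ln(6148)) / (695/ln(695)) ≈ 6.6355. The two agree to within a few percent, as expected.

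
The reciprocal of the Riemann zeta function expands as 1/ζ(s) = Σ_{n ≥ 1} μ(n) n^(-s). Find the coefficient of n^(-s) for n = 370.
μ(370) = -1

Factor n = 370 = 2 · 5 · 37. μ(n) = 0 if any exponent ≥ 2 (not squarefree); otherwise μ(n) = (−1)^{ω(n)} where ω(n) is the number of distinct prime factors. Applying: μ(370) = -1.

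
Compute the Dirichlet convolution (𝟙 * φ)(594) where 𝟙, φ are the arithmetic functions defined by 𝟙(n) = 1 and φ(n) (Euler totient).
(𝟙 * φ)(594) = 594

Divisors of 594: [1, 2, 3, 6, 9, 11, 18, 22, 27, 33, 54, 66, 99, 198, 297, 594]. For each d | 594:
  d = 1: 𝟙(1) · φ(594/1) = 1 · 180 = 180
  d = 2: 𝟙(2) · φ(594/2) = 1 · 180 = 180
  d = 3: 𝟙(3) · φ(594/3) = 1 · 60 = 60
  d = 6: 𝟙(6) · φ(594/6) = 1 · 60 = 60
  d = 9: 𝟙(9) · φ(594/9) = 1 · 20 = 20
  d = 11: 𝟙(11) · φ(594/11) = 1 · 18 = 18
  d = 18: 𝟙(18) · φ(594/18) = 1 · 20 = 20
  d = 22: 𝟙(22) · φ(594/22) = 1 · 18 = 18
  d = 27: 𝟙(27) · φ(594/27) = 1 · 10 = 10
  d = 33: 𝟙(33) · φ(594/33) = 1 · 6 = 6
  d = 54: 𝟙(54) · φ(594/54) = 1 · 10 = 10
  d = 66: 𝟙(66) · φ(594/66) = 1 · 6 = 6
  d = 99: 𝟙(99) · φ(594/99) = 1 · 2 = 2
  d = 198: 𝟙(198) · φ(594/198) = 1 · 2 = 2
  d = 297: 𝟙(297) · φ(594/297) = 1 · 1 = 1
  d = 594: 𝟙(594) · φ(594/594) = 1 · 1 = 1
Summing: (𝟙 * φ)(594) = 180 + 180 + 60 + 60 + 20 + 18 + 20 + 18 + 10 + 6 + 10 + 6 + 2 + 2 + 1 + 1 = 594.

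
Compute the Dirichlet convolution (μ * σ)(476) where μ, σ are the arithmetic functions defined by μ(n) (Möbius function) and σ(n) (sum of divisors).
(μ * σ)(476) = 476

Divisors of 476: [1, 2, 4, 7, 14, 17, 28, 34, 68, 119, 238, 476]. For each d | 476:
  d = 1: μ(1) · σ(476/1) = 1 · 1008 = 1008
  d = 2: μ(2) · σ(476/2) = -1 · 432 = -432
  d = 4: μ(4) · σ(476/4) = 0 · 144 = 0
  d = 7: μ(7) · σ(476/7) = -1 · 126 = -126
  d = 14: μ(14) · σ(476/14) = 1 · 54 = 54
  d = 17: μ(17) · σ(476/17) = -1 · 56 = -56
  d = 28: μ(28) · σ(476/28) = 0 · 18 = 0
  d = 34: μ(34) · σ(476/34) = 1 · 24 = 24
  d = 68: μ(68) · σ(476/68) = 0 · 8 = 0
  d = 119: μ(119) · σ(476/119) = 1 · 7 = 7
  d = 238: μ(238) · σ(476/238) = -1 · 3 = -3
  d = 476: μ(476) · σ(476/476) = 0 · 1 = 0
Summing: (μ * σ)(476) = 1008 + -432 + 0 + -126 + 54 + -56 + 0 + 24 + 0 + 7 + -3 + 0 = 476.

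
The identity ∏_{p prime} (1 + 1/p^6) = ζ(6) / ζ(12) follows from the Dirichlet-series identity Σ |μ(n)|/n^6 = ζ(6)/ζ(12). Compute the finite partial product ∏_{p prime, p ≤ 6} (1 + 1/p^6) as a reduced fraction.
∏ = 7414537/7290000

The primes p ≤ 6 are [2, 3, 5]. For each, (1 + 1/p^6) = (p^6 + 1)/p^6. Multiplying these fractions over p ∈ [2, 3, 5] gives 7414537/7290000. (In the limit P → ∞ this tends to ζ(6)/ζ(12).)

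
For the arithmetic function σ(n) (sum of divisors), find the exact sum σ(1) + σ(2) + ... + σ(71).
Σ_{n ≤ 71} σ(n) = 4137

Compute σ(n) for each 1 ≤ n ≤ 71: σ(1) = 1, σ(2) = 3, σ(3) = 4, σ(4) = 7, σ(5) = 6, σ(6) = 12, σ(7) = 8, σ(8) = 15, σ(9) = 13, σ(10) = 18, σ(11) = 12, σ(12) = 28, σ(13) = 14, σ(14) = 24, σ(15) = 24, σ(16) = 31, σ(17) = 18, σ(18) = 39, σ(19) = 20, σ(20) = 42, σ(21) = 32, σ(22) = 36, σ(23) = 24, σ(24) = 60, σ(25) = 31, σ(26) = 42, σ(27) = 40, σ(28) = 56, σ(29) = 30, σ(30) = 72, σ(31) = 32, σ(32) = 63, σ(33) = 48, σ(34) = 54, σ(35) = 48, σ(36) = 91, σ(37) = 38, σ(38) = 60, σ(39) = 56, σ(40) = 90, σ(41) = 42, σ(42) = 96, σ(43) = 44, σ(44) = 84, σ(45) = 78, σ(46) = 72, σ(47) = 48, σ(48) = 124, σ(49) = 57, σ(50) = 93, σ(51) = 72, σ(52) = 98, σ(53) = 54, σ(54) = 120, σ(55) = 72, σ(56) = 120, σ(57) = 80, σ(58) = 90, σ(59) = 60, σ(60) = 168, σ(61) = 62, σ(62) = 96, σ(63) = 104, σ(64) = 127, σ(65) = 84, σ(66) = 144, σ(67) = 68, σ(68) = 126, σ(69) = 96, σ(70) = 144, σ(71) = 72. Summing all 71 values: 4137. (Average order: Σ_{n ≤ x} σ(n) ~ (π²/12) x². For x = 71, (π²/12)·71² ≈ 4146.06.)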